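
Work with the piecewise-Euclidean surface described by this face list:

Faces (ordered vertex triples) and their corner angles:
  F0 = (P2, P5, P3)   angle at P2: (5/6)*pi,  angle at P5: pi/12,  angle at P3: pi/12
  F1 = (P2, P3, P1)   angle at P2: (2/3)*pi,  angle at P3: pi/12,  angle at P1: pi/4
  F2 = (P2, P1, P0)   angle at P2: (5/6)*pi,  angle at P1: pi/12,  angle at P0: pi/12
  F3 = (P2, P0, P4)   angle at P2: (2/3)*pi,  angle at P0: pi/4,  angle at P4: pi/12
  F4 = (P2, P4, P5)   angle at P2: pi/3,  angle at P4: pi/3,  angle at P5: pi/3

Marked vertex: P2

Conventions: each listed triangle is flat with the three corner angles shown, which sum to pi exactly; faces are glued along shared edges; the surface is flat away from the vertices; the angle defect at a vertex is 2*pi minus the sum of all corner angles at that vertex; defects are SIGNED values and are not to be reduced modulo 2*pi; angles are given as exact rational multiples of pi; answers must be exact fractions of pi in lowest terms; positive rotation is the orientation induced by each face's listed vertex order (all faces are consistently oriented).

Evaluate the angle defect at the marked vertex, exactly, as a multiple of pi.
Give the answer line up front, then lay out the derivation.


Answer: defect(P2) = (-4/3)*pi

Sum of corner angles at P2: (10/3)*pi
defect = 2*pi - (10/3)*pi


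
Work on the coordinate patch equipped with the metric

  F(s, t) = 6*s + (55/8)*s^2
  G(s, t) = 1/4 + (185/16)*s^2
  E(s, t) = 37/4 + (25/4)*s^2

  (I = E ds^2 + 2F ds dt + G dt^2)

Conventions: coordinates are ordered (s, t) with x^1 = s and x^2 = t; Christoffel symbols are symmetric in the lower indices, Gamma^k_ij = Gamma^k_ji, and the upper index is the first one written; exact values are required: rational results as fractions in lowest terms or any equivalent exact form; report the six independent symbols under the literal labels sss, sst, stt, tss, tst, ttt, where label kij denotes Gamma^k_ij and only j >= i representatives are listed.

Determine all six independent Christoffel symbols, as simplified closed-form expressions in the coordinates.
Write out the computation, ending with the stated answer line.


E = 37/4 + (25/4)*s^2; F = 6*s + (55/8)*s^2; G = 1/4 + (185/16)*s^2
Gamma^k_ij = (1/2) g^{kl} (d_i g_jl + d_j g_il - d_l g_ij), with g^inv = (1/(EG-F^2)) [[G, -F], [-F, E]]
first partials: E_s = (25/2)*s, E_t = 0, F_s = 6 + (55/4)*s, F_t = 0, G_s = (185/8)*s, G_t = 0
D = EG - F^2 = 37/16 + (4641/64)*s^2 - (165/2)*s^3 + 25*s^4
expanded: Gamma^s_ss = (G E_s - 2F F_s + F E_t)/(2D), Gamma^s_st = (G E_t - F G_s)/(2D), Gamma^s_tt = (2G F_t - G G_s - F G_t)/(2D), Gamma^t_ss = (2E F_s - E E_t - F E_s)/(2D), Gamma^t_st = (E G_s - F E_t)/(2D), Gamma^t_tt = (E G_t - 2F F_t + F G_s)/(2D); substitute and cancel common factors

Answer: Gamma_sss = (-1425*s^3 - 7920*s^2 - 2204*s)/(1600*s^4 - 5280*s^3 + 4641*s^2 + 148), Gamma_sst = (-10175*s^3 - 8880*s^2)/(3200*s^4 - 10560*s^3 + 9282*s^2 + 296), Gamma_stt = (-34225*s^3 - 740*s)/(6400*s^4 - 21120*s^3 + 18564*s^2 + 592), Gamma_tss = (2750*s^3 + 8140*s + 3552)/(1600*s^4 - 5280*s^3 + 4641*s^2 + 148), Gamma_tst = (4625*s^3 + 6845*s)/(1600*s^4 - 5280*s^3 + 4641*s^2 + 148), Gamma_ttt = (10175*s^3 + 8880*s^2)/(3200*s^4 - 10560*s^3 + 9282*s^2 + 296)


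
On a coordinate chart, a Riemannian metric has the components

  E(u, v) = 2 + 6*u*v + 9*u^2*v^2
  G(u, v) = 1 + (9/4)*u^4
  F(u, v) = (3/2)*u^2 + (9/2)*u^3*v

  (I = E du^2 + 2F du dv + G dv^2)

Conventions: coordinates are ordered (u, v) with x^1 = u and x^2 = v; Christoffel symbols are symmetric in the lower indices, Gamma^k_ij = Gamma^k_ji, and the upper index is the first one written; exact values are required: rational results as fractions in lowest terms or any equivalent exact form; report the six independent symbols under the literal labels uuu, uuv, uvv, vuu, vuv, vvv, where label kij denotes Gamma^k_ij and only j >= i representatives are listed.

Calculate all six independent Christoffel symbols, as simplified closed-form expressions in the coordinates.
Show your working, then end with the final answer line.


E = 2 + 6*u*v + 9*u^2*v^2; F = (3/2)*u^2 + (9/2)*u^3*v; G = 1 + (9/4)*u^4
Gamma^k_ij = (1/2) g^{kl} (d_i g_jl + d_j g_il - d_l g_ij), with g^inv = (1/(EG-F^2)) [[G, -F], [-F, E]]
first partials: E_u = 6*v + 18*u*v^2, E_v = 6*u + 18*u^2*v, F_u = 3*u + (27/2)*u^2*v, F_v = (9/2)*u^3, G_u = 9*u^3, G_v = 0
D = EG - F^2 = 2 + 6*u*v + 9*u^2*v^2 + (9/4)*u^4
expanded: Gamma^u_uu = (G E_u - 2F F_u + F E_v)/(2D), Gamma^u_uv = (G E_v - F G_u)/(2D), Gamma^u_vv = (2G F_v - G G_u - F G_v)/(2D), Gamma^v_uu = (2E F_u - E E_v - F E_u)/(2D), Gamma^v_uv = (E G_u - F E_v)/(2D), Gamma^v_vv = (E G_v - 2F F_v + F G_u)/(2D); substitute and cancel common factors

Answer: Gamma_uuu = (36*u*v^2 + 12*v)/(9*u^4 + 36*u^2*v^2 + 24*u*v + 8), Gamma_uuv = (36*u^2*v + 12*u)/(9*u^4 + 36*u^2*v^2 + 24*u*v + 8), Gamma_uvv = 0, Gamma_vuu = 18*u^2*v/(9*u^4 + 36*u^2*v^2 + 24*u*v + 8), Gamma_vuv = 18*u^3/(9*u^4 + 36*u^2*v^2 + 24*u*v + 8), Gamma_vvv = 0


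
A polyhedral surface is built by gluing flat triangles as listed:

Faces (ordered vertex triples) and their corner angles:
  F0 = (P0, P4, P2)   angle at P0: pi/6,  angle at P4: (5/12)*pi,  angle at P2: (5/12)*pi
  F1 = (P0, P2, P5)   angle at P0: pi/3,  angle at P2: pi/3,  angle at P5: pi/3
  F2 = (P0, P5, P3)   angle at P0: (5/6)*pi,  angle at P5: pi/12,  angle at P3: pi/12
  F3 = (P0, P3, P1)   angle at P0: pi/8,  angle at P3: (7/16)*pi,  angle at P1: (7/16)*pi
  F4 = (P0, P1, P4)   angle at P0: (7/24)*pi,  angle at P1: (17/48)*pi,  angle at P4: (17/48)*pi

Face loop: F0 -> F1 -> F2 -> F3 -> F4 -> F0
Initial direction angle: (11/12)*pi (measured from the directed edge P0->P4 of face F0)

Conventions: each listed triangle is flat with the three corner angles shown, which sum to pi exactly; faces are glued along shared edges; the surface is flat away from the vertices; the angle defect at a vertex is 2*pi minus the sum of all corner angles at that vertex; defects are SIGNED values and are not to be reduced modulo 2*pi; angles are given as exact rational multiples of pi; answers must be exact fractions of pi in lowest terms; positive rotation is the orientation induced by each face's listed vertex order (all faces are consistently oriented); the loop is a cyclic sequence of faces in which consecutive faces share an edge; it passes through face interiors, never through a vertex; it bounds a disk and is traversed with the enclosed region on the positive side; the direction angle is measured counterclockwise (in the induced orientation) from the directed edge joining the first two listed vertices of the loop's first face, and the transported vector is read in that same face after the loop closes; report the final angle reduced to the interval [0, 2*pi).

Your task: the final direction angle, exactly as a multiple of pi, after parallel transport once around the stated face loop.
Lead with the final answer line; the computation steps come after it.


Answer: final direction angle = (7/6)*pi

enclosed vertex P0: corner angles sum to (7/4)*pi, defect = 2*pi - (7/4)*pi = pi/4
the rotation equals the total enclosed defect, so the final angle is initial + defects (mod 2*pi)
final angle = (11/12)*pi + pi/4 = (7/6)*pi (mod 2*pi)


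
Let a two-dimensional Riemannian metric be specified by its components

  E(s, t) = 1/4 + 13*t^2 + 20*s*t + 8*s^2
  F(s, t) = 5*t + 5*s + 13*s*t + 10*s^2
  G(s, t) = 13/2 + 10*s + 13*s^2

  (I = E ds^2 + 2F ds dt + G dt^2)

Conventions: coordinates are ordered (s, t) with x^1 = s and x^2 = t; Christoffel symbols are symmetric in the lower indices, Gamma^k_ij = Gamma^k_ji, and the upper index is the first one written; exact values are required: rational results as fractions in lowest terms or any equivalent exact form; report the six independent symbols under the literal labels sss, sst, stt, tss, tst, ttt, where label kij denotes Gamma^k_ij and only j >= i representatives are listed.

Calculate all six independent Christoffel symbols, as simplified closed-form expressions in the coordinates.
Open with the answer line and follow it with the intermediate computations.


Answer: Gamma_sss = (32*s^3 - 160*s^2 - 120*s*t + 216*s + 320*t)/(32*s^4 - 160*s^3 - 240*s^2*t + 242*s^2 + 640*s*t + 20*s + 476*t^2 + 13), Gamma_sst = (-120*s^2 + 320*s + 476*t)/(32*s^4 - 160*s^3 - 240*s^2*t + 242*s^2 + 640*s*t + 20*s + 476*t^2 + 13), Gamma_stt = 0, Gamma_tss = (-32*s^2*t + 80*s*t + 20*s + 120*t^2 + 10)/(32*s^4 - 160*s^3 - 240*s^2*t + 242*s^2 + 640*s*t + 20*s + 476*t^2 + 13), Gamma_tst = (32*s^3 - 80*s^2 - 120*s*t + 26*s + 10)/(32*s^4 - 160*s^3 - 240*s^2*t + 242*s^2 + 640*s*t + 20*s + 476*t^2 + 13), Gamma_ttt = 0

E = 1/4 + 13*t^2 + 20*s*t + 8*s^2; F = 5*t + 5*s + 13*s*t + 10*s^2; G = 13/2 + 10*s + 13*s^2
Gamma^k_ij = (1/2) g^{kl} (d_i g_jl + d_j g_il - d_l g_ij), with g^inv = (1/(EG-F^2)) [[G, -F], [-F, E]]
first partials: E_s = 20*t + 16*s, E_t = 26*t + 20*s, F_s = 5 + 13*t + 20*s, F_t = 5 + 13*s, G_s = 10 + 26*s, G_t = 0
D = EG - F^2 = 13/8 + (5/2)*s + (119/2)*t^2 + 80*s*t + (121/4)*s^2 - 30*s^2*t - 20*s^3 + 4*s^4
expanded: Gamma^s_ss = (G E_s - 2F F_s + F E_t)/(2D), Gamma^s_st = (G E_t - F G_s)/(2D), Gamma^s_tt = (2G F_t - G G_s - F G_t)/(2D), Gamma^t_ss = (2E F_s - E E_t - F E_s)/(2D), Gamma^t_st = (E G_s - F E_t)/(2D), Gamma^t_tt = (E G_t - 2F F_t + F G_s)/(2D); substitute and cancel common factors


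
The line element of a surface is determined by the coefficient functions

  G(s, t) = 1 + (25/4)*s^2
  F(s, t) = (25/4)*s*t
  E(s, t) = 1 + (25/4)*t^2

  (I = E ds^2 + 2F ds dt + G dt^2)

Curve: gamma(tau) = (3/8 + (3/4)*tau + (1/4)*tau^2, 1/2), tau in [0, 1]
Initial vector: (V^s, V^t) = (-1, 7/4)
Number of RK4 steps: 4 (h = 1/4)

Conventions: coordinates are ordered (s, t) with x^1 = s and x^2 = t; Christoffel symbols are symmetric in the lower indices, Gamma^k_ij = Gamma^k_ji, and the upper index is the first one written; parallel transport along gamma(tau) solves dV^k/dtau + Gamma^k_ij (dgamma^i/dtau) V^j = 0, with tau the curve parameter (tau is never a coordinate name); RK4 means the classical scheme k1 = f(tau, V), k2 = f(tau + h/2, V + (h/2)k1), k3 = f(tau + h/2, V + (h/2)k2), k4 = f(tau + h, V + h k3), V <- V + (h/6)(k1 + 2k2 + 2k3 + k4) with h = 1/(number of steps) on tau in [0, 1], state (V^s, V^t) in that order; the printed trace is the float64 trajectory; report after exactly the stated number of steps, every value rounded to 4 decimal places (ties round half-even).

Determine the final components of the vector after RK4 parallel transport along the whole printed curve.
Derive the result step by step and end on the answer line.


gamma'(tau) = (3/4 + (1/2)*tau, 0); f(tau, V)^k = -Gamma^k_ij(gamma(tau)) gamma'^i(tau) V^j; h = 1/4; intermediate values shown to 6 dp
curve data and Christoffel symbols at the stage parameters:
  tau = 0.000000: gamma = (0.375000, 0.500000), gamma' = (0.750000, 0.000000); Gamma_sss = 0.000000, Gamma_sst = 0.908059, Gamma_stt = 0.000000, Gamma_tss = 0.000000, Gamma_tst = 0.681044, Gamma_ttt = 0.000000
  tau = 0.125000: gamma = (0.472656, 0.500000), gamma' = (0.812500, 0.000000); Gamma_sss = 0.000000, Gamma_sst = 0.789386, Gamma_stt = 0.000000, Gamma_tss = 0.000000, Gamma_tst = 0.746216, Gamma_ttt = 0.000000
  tau = 0.250000: gamma = (0.578125, 0.500000), gamma' = (0.875000, 0.000000); Gamma_sss = 0.000000, Gamma_sst = 0.671837, Gamma_stt = 0.000000, Gamma_tss = 0.000000, Gamma_tst = 0.776811, Gamma_ttt = 0.000000
  tau = 0.375000: gamma = (0.691406, 0.500000), gamma' = (0.937500, 0.000000); Gamma_sss = 0.000000, Gamma_sst = 0.563036, Gamma_stt = 0.000000, Gamma_tss = 0.000000, Gamma_tst = 0.778573, Gamma_ttt = 0.000000
  tau = 0.500000: gamma = (0.812500, 0.500000), gamma' = (1.000000, 0.000000); Gamma_sss = 0.000000, Gamma_sst = 0.467221, Gamma_stt = 0.000000, Gamma_tss = 0.000000, Gamma_tst = 0.759235, Gamma_ttt = 0.000000
  tau = 0.625000: gamma = (0.941406, 0.500000), gamma' = (1.062500, 0.000000); Gamma_sss = 0.000000, Gamma_sst = 0.385729, Gamma_stt = 0.000000, Gamma_tss = 0.000000, Gamma_tst = 0.726256, Gamma_ttt = 0.000000
  tau = 0.750000: gamma = (1.078125, 0.500000), gamma' = (1.125000, 0.000000); Gamma_sss = 0.000000, Gamma_sst = 0.317995, Gamma_stt = 0.000000, Gamma_tss = 0.000000, Gamma_tst = 0.685676, Gamma_ttt = 0.000000
  tau = 0.875000: gamma = (1.222656, 0.500000), gamma' = (1.187500, 0.000000); Gamma_sss = 0.000000, Gamma_sst = 0.262483, Gamma_stt = 0.000000, Gamma_tss = 0.000000, Gamma_tst = 0.641852, Gamma_ttt = 0.000000
  tau = 1.000000: gamma = (1.375000, 0.500000), gamma' = (1.250000, 0.000000); Gamma_sss = 0.000000, Gamma_sst = 0.217332, Gamma_stt = 0.000000, Gamma_tss = 0.000000, Gamma_tst = 0.597664, Gamma_ttt = 0.000000
step 0: V^s = -1.0000, V^t = 1.7500
step 1: k1 = (-1.191827, -0.893871), k2 = (-1.050744, -0.993282), k3 = (-1.042774, -0.985748), k4 = (-0.883880, -1.021986); V <- V + (h/6)(k1 + 2k2 + 2k3 + k4): V^s = -1.2609, V^t = 1.5053
step 2: k1 = (-0.884874, -1.023135), k2 = (-0.727035, -1.005353), k3 = (-0.728208, -1.006976), k4 = (-0.585667, -0.951708); V <- V + (h/6)(k1 + 2k2 + 2k3 + k4): V^s = -1.4435, V^t = 1.2553
step 3: k1 = (-0.586491, -0.953048), k2 = (-0.465634, -0.876702), k3 = (-0.469545, -0.884066), k4 = (-0.370000, -0.797811); V <- V + (h/6)(k1 + 2k2 + 2k3 + k4): V^s = -1.5613, V^t = 1.0356
step 4: k1 = (-0.370477, -0.798840), k2 = (-0.291667, -0.713217), k3 = (-0.295003, -0.721375), k4 = (-0.232341, -0.638938); V <- V + (h/6)(k1 + 2k2 + 2k3 + k4): V^s = -1.6353, V^t = 0.8561

Answer: V^s = -1.6353, V^t = 0.8561


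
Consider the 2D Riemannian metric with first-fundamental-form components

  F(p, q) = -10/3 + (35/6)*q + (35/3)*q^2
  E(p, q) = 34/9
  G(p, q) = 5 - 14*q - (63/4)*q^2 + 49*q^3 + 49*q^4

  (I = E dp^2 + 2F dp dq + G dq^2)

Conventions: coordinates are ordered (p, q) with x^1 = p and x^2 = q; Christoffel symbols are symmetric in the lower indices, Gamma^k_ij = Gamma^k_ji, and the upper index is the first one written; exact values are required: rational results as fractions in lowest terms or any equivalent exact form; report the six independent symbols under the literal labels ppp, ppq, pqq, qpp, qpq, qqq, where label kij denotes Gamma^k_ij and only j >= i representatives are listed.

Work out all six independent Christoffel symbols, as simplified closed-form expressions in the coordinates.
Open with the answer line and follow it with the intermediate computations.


Answer: Gamma_ppp = 0, Gamma_ppq = 0, Gamma_pqq = (120*q + 30)/(252*q^4 + 252*q^3 - 81*q^2 - 72*q + 40), Gamma_qpp = 0, Gamma_qpq = 0, Gamma_qqq = (504*q^3 + 378*q^2 - 81*q - 36)/(252*q^4 + 252*q^3 - 81*q^2 - 72*q + 40)

E = 34/9; F = -10/3 + (35/6)*q + (35/3)*q^2; G = 5 - 14*q - (63/4)*q^2 + 49*q^3 + 49*q^4
Gamma^k_ij = (1/2) g^{kl} (d_i g_jl + d_j g_il - d_l g_ij), with g^inv = (1/(EG-F^2)) [[G, -F], [-F, E]]
first partials: E_p = 0, E_q = 0, F_p = 0, F_q = 35/6 + (70/3)*q, G_p = 0, G_q = -14 - (63/2)*q + 147*q^2 + 196*q^3
D = EG - F^2 = 70/9 - 14*q - (63/4)*q^2 + 49*q^3 + 49*q^4
expanded: Gamma^p_pp = (G E_p - 2F F_p + F E_q)/(2D), Gamma^p_pq = (G E_q - F G_p)/(2D), Gamma^p_qq = (2G F_q - G G_p - F G_q)/(2D), Gamma^q_pp = (2E F_p - E E_q - F E_p)/(2D), Gamma^q_pq = (E G_p - F E_q)/(2D), Gamma^q_qq = (E G_q - 2F F_q + F G_p)/(2D); substitute and cancel common factors


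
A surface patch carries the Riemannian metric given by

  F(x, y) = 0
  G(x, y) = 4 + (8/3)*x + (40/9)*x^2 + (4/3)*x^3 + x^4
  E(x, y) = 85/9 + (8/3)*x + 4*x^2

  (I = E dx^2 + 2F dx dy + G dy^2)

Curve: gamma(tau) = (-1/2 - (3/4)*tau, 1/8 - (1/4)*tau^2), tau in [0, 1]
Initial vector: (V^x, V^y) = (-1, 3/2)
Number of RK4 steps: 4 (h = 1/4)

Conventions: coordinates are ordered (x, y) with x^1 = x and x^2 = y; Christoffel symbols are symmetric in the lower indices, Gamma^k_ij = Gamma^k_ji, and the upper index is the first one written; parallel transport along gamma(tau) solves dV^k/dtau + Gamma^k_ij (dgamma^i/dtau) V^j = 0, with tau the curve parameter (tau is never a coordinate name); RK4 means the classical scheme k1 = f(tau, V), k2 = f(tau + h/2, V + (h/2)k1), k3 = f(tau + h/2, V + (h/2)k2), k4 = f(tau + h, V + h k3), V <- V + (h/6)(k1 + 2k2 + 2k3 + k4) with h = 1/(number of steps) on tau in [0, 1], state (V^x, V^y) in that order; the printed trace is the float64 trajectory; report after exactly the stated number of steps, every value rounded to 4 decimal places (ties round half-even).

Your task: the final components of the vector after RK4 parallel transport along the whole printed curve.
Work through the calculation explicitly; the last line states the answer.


gamma'(tau) = (-3/4, -(1/2)*tau); f(tau, V)^k = -Gamma^k_ij(gamma(tau)) gamma'^i(tau) V^j; h = 1/4; intermediate values shown to 6 dp
curve data and Christoffel symbols at the stage parameters:
  tau = 0.000000: gamma = (-0.500000, 0.125000), gamma' = (-0.750000, 0.000000); Gamma_xxx = -0.073171, Gamma_xxy = 0.000000, Gamma_xyy = 0.070122, Gamma_yxx = 0.000000, Gamma_yxy = -0.173913, Gamma_yyy = 0.000000
  tau = 0.125000: gamma = (-0.593750, 0.121094), gamma' = (-0.750000, -0.062500); Gamma_xxx = -0.112354, Gamma_xxy = 0.000000, Gamma_xyy = 0.109922, Gamma_yxx = 0.000000, Gamma_yxy = -0.266179, Gamma_yyy = 0.000000
  tau = 0.250000: gamma = (-0.687500, 0.109375), gamma' = (-0.750000, -0.125000); Gamma_xxx = -0.149096, Gamma_xxy = 0.000000, Gamma_xyy = 0.150163, Gamma_yxx = 0.000000, Gamma_yxy = -0.351648, Gamma_yyy = 0.000000
  tau = 0.375000: gamma = (-0.781250, 0.089844), gamma' = (-0.750000, -0.187500); Gamma_xxx = -0.182776, Gamma_xxy = 0.000000, Gamma_xyy = 0.190957, Gamma_yxx = 0.000000, Gamma_yxy = -0.428727, Gamma_yyy = 0.000000
  tau = 0.500000: gamma = (-0.875000, 0.062500), gamma' = (-0.750000, -0.250000); Gamma_xxx = -0.212969, Gamma_xxy = 0.000000, Gamma_xyy = 0.232381, Gamma_yxx = 0.000000, Gamma_yxy = -0.496420, Gamma_yyy = 0.000000
  tau = 0.625000: gamma = (-0.968750, 0.027344), gamma' = (-0.750000, -0.312500); Gamma_xxx = -0.239441, Gamma_xxy = 0.000000, Gamma_xyy = 0.274476, Gamma_yxx = 0.000000, Gamma_yxy = -0.554309, Gamma_yyy = 0.000000
  tau = 0.750000: gamma = (-1.062500, -0.015625), gamma' = (-0.750000, -0.375000); Gamma_xxx = -0.262131, Gamma_xxy = 0.000000, Gamma_xyy = 0.317254, Gamma_yxx = 0.000000, Gamma_yxy = -0.602474, Gamma_yyy = 0.000000
  tau = 0.875000: gamma = (-1.156250, -0.066406), gamma' = (-0.750000, -0.437500); Gamma_xxx = -0.281128, Gamma_xxy = 0.000000, Gamma_xyy = 0.360699, Gamma_yxx = 0.000000, Gamma_yxy = -0.641380, Gamma_yyy = 0.000000
  tau = 1.000000: gamma = (-1.250000, -0.125000), gamma' = (-0.750000, -0.500000); Gamma_xxx = -0.296629, Gamma_xxy = 0.000000, Gamma_xyy = 0.404775, Gamma_yxx = 0.000000, Gamma_yxy = -0.671756, Gamma_yyy = 0.000000
step 0: V^x = -1.0000, V^y = 1.5000
step 1: k1 = (0.054878, -0.195652), k2 = (0.093825, -0.278047), k3 = (0.093344, -0.276072), k4 = (0.136072, -0.334472); V <- V + (h/6)(k1 + 2k2 + 2k3 + k4): V^x = -0.9764, V^y = 1.4317
step 2: k1 = (0.136062, -0.334680), k2 = (0.181286, -0.369790), k3 = (0.180354, -0.368833), k4 = (0.226583, -0.383140); V <- V + (h/6)(k1 + 2k2 + 2k3 + k4): V^x = -0.9312, V^y = 1.3403
step 3: k1 = (0.226601, -0.383438), k2 = (0.272988, -0.380871), k3 = (0.271974, -0.382009), k4 = (0.317796, -0.367435); V <- V + (h/6)(k1 + 2k2 + 2k3 + k4): V^x = -0.8631, V^y = 1.2454
step 4: k1 = (0.317852, -0.367749), k2 = (0.362884, -0.345934), k3 = (0.362128, -0.348826), k4 = (0.406282, -0.324035); V <- V + (h/6)(k1 + 2k2 + 2k3 + k4): V^x = -0.7725, V^y = 1.1587

Answer: V^x = -0.7725, V^y = 1.1587


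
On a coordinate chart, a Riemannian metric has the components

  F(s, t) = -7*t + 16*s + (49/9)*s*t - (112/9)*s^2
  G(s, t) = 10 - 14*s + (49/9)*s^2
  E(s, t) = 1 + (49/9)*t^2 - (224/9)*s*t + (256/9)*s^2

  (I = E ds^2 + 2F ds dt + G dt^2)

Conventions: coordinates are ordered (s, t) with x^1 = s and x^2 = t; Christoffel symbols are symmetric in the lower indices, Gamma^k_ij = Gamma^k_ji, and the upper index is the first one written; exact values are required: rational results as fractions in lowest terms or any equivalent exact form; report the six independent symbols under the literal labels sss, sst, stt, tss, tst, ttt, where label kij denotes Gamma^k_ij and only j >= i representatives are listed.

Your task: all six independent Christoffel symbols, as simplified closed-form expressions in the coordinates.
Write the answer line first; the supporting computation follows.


Answer: Gamma_sss = (256*s - 112*t)/(305*s^2 - 224*s*t - 126*s + 49*t^2 + 90), Gamma_sst = (-112*s + 49*t)/(305*s^2 - 224*s*t - 126*s + 49*t^2 + 90), Gamma_stt = 0, Gamma_tss = (144 - 112*s)/(305*s^2 - 224*s*t - 126*s + 49*t^2 + 90), Gamma_tst = (49*s - 63)/(305*s^2 - 224*s*t - 126*s + 49*t^2 + 90), Gamma_ttt = 0

E = 1 + (49/9)*t^2 - (224/9)*s*t + (256/9)*s^2; F = -7*t + 16*s + (49/9)*s*t - (112/9)*s^2; G = 10 - 14*s + (49/9)*s^2
Gamma^k_ij = (1/2) g^{kl} (d_i g_jl + d_j g_il - d_l g_ij), with g^inv = (1/(EG-F^2)) [[G, -F], [-F, E]]
first partials: E_s = -(224/9)*t + (512/9)*s, E_t = (98/9)*t - (224/9)*s, F_s = 16 + (49/9)*t - (224/9)*s, F_t = -7 + (49/9)*s, G_s = -14 + (98/9)*s, G_t = 0
D = EG - F^2 = 10 - 14*s + (49/9)*t^2 - (224/9)*s*t + (305/9)*s^2
expanded: Gamma^s_ss = (G E_s - 2F F_s + F E_t)/(2D), Gamma^s_st = (G E_t - F G_s)/(2D), Gamma^s_tt = (2G F_t - G G_s - F G_t)/(2D), Gamma^t_ss = (2E F_s - E E_t - F E_s)/(2D), Gamma^t_st = (E G_s - F E_t)/(2D), Gamma^t_tt = (E G_t - 2F F_t + F G_s)/(2D); substitute and cancel common factors


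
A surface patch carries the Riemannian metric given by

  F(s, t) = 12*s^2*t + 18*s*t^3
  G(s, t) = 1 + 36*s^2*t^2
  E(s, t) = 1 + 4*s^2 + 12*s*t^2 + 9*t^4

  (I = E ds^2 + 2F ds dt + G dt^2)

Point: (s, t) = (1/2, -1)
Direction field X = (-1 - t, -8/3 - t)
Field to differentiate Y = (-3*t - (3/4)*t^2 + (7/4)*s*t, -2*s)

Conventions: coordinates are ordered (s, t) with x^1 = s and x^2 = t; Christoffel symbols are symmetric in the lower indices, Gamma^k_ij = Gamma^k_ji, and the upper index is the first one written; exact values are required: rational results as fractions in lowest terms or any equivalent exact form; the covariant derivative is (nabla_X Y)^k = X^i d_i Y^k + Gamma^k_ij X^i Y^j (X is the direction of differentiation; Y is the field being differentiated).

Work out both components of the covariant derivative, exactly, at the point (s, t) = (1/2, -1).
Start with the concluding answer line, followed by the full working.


Answer: (nabla_X Y)^s = 1225/312, (nabla_X Y)^t = -225/104

E = 17, F = -12, G = 10 at the point
E_s = 16, E_t = -48, F_s = -30, F_t = 30, G_s = 36, G_t = -18
EG - F^2 = 26;  g^inv = (1/26) * [[10, 12], [12, 17]]
first-kind symbols [ij,l] = (1/2)(d_i g_jl + d_j g_il - d_l g_ij): [ss,s] = E_s/2 = 8, [ss,t] = F_s - E_t/2 = -6, [st,s] = E_t/2 = -24, [st,t] = G_s/2 = 18, [tt,s] = F_t - G_s/2 = 12, [tt,t] = G_t/2 = -9
Gamma^s_ij = (G*[ij,s] - F*[ij,t])/(EG - F^2), Gamma^t_ij = (E*[ij,t] - F*[ij,s])/(EG - F^2)
Gamma_sss = 4/13, Gamma_sst = -12/13, Gamma_stt = 6/13, Gamma_tss = -3/13, Gamma_tst = 9/13, Gamma_ttt = -9/26
X = (0, -5/3), Y = (11/8, -1) at the point


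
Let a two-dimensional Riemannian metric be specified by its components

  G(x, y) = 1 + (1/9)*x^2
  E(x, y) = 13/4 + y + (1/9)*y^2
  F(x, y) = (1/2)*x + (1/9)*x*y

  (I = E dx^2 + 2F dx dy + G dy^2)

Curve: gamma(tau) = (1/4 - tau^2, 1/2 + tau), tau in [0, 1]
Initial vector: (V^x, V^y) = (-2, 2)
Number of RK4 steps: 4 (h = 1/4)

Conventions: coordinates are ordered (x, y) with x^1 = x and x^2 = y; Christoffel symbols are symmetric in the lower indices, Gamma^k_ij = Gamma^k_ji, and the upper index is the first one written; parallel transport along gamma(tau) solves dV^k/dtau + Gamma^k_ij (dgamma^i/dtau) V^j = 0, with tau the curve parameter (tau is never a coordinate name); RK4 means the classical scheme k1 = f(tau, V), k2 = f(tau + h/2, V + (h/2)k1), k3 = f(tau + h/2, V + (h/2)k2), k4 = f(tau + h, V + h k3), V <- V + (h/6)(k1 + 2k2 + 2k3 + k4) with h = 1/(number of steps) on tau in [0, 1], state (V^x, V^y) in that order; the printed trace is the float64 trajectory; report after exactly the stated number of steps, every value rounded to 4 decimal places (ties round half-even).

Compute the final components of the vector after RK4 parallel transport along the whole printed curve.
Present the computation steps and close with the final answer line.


gamma'(tau) = (-2*tau, 1); f(tau, V)^k = -Gamma^k_ij(gamma(tau)) gamma'^i(tau) V^j; h = 1/4; intermediate values shown to 6 dp
curve data and Christoffel symbols at the stage parameters:
  tau = 0.000000: gamma = (0.250000, 0.500000), gamma' = (0.000000, 1.000000); Gamma_xxx = 0.000000, Gamma_xxy = 0.146789, Gamma_xyy = 0.000000, Gamma_yxx = 0.000000, Gamma_yxy = 0.007339, Gamma_yyy = 0.000000
  tau = 0.125000: gamma = (0.234375, 0.625000), gamma' = (-0.250000, 1.000000); Gamma_xxx = 0.000000, Gamma_xxy = 0.145100, Gamma_xyy = 0.000000, Gamma_yxx = 0.000000, Gamma_yxy = 0.006636, Gamma_yyy = 0.000000
  tau = 0.250000: gamma = (0.187500, 0.750000), gamma' = (-0.500000, 1.000000); Gamma_xxx = 0.000000, Gamma_xxy = 0.143452, Gamma_xyy = 0.000000, Gamma_yxx = 0.000000, Gamma_yxy = 0.005123, Gamma_yyy = 0.000000
  tau = 0.375000: gamma = (0.109375, 0.875000), gamma' = (-0.750000, 1.000000); Gamma_xxx = 0.000000, Gamma_xxy = 0.141811, Gamma_xyy = 0.000000, Gamma_yxx = 0.000000, Gamma_yxy = 0.002886, Gamma_yyy = 0.000000
  tau = 0.500000: gamma = (0.000000, 1.000000), gamma' = (-1.000000, 1.000000); Gamma_xxx = 0.000000, Gamma_xxy = 0.140127, Gamma_xyy = 0.000000, Gamma_yxx = 0.000000, Gamma_yxy = 0.000000, Gamma_yyy = 0.000000
  tau = 0.625000: gamma = (-0.140625, 1.125000), gamma' = (-1.250000, 1.000000); Gamma_xxx = 0.000000, Gamma_xxy = 0.138341, Gamma_xyy = 0.000000, Gamma_yxx = 0.000000, Gamma_yxy = -0.003459, Gamma_yyy = 0.000000
  tau = 0.750000: gamma = (-0.312500, 1.250000), gamma' = (-1.500000, 1.000000); Gamma_xxx = 0.000000, Gamma_xxy = 0.136385, Gamma_xyy = 0.000000, Gamma_yxx = 0.000000, Gamma_yxy = -0.007412, Gamma_yyy = 0.000000
  tau = 0.875000: gamma = (-0.515625, 1.375000), gamma' = (-1.750000, 1.000000); Gamma_xxx = 0.000000, Gamma_xxy = 0.134189, Gamma_xyy = 0.000000, Gamma_yxx = 0.000000, Gamma_yxy = -0.011777, Gamma_yyy = 0.000000
  tau = 1.000000: gamma = (-0.750000, 1.500000), gamma' = (-2.000000, 1.000000); Gamma_xxx = 0.000000, Gamma_xxy = 0.131687, Gamma_xyy = 0.000000, Gamma_yxx = 0.000000, Gamma_yxy = -0.016461, Gamma_yyy = 0.000000
step 0: V^x = -2.0000, V^y = 2.0000
step 1: k1 = (0.293578, 0.014679), k2 = (0.357491, 0.016349), k3 = (0.356339, 0.016296), k4 = (0.417868, 0.014924); V <- V + (h/6)(k1 + 2k2 + 2k3 + k4): V^x = -1.9109, V^y = 2.0040
step 2: k1 = (0.417853, 0.014923), k2 = (0.476911, 0.009705), k3 = (0.475794, 0.009682), k4 = (0.532245, 0.000000); V <- V + (h/6)(k1 + 2k2 + 2k3 + k4): V^x = -1.7919, V^y = 2.0062
step 3: k1 = (0.532215, 0.000000), k2 = (0.585612, -0.014640), k3 = (0.584372, -0.014609), k4 = (0.634135, -0.034464); V <- V + (h/6)(k1 + 2k2 + 2k3 + k4): V^x = -1.6458, V^y = 2.0023
step 4: k1 = (0.634089, -0.034461), k2 = (0.679406, -0.059629), k3 = (0.677907, -0.059497), k4 = (0.717854, -0.089732); V <- V + (h/6)(k1 + 2k2 + 2k3 + k4): V^x = -1.4764, V^y = 1.9872

Answer: V^x = -1.4764, V^y = 1.9872


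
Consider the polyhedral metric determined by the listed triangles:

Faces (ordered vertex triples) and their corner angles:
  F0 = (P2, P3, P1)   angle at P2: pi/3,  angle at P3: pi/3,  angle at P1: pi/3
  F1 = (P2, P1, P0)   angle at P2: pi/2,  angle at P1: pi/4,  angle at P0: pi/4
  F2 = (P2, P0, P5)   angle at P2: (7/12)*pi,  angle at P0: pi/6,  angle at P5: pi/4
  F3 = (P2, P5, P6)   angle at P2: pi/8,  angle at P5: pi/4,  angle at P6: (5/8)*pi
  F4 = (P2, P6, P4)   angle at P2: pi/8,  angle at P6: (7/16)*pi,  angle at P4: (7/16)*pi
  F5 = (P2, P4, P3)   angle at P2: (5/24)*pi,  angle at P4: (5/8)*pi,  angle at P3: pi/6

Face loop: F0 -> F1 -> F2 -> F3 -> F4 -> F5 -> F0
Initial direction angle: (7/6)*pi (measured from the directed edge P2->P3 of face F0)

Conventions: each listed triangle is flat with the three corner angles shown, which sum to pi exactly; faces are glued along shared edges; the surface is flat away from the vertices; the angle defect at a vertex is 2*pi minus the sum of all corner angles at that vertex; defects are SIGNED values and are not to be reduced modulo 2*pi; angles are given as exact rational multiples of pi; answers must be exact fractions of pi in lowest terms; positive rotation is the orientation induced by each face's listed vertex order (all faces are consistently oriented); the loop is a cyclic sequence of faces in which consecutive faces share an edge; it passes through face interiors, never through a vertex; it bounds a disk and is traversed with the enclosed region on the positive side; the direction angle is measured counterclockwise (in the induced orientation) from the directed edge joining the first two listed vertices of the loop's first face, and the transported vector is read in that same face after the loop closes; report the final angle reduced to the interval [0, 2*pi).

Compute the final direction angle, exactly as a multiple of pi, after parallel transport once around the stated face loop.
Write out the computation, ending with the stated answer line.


enclosed vertex P2: corner angles sum to (15/8)*pi, defect = 2*pi - (15/8)*pi = pi/8
final direction = starting direction + enclosed defect total, reduced mod 2*pi (induced orientation)
final angle = (7/6)*pi + pi/8 = (31/24)*pi (mod 2*pi)

Answer: final direction angle = (31/24)*pi


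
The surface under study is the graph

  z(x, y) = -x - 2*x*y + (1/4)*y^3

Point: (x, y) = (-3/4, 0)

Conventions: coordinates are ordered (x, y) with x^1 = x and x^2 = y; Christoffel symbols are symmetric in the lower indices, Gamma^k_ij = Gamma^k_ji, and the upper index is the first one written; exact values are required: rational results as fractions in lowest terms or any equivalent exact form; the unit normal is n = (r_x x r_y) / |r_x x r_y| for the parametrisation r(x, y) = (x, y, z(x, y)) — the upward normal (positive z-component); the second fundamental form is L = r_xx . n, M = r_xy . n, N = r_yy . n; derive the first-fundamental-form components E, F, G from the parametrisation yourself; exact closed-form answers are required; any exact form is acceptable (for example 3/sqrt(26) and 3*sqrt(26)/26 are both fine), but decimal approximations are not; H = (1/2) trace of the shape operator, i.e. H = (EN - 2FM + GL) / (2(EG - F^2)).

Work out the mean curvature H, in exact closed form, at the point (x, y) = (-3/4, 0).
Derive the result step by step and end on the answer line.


z_x = -1, z_y = 3/2, z_xx = 0, z_xy = -2, z_yy = 0
E = 2, F = -3/2, G = 13/4; answer radicand W^2 = 17/4
unnormalised second-form numerators: l = 0, m = -2, n = 0; L = l/sqrt(17/4), and similarly M = m/sqrt(W^2), N = n/sqrt(W^2)
H = (E*n - 2*F*m + G*l) / (2*(EG - F^2)*sqrt(W^2)); E*n - 2*F*m + G*l = -6, EG - F^2 = 17/4, so H = (-12/17)/sqrt(17/4)

Answer: H = -24*sqrt(17)/289


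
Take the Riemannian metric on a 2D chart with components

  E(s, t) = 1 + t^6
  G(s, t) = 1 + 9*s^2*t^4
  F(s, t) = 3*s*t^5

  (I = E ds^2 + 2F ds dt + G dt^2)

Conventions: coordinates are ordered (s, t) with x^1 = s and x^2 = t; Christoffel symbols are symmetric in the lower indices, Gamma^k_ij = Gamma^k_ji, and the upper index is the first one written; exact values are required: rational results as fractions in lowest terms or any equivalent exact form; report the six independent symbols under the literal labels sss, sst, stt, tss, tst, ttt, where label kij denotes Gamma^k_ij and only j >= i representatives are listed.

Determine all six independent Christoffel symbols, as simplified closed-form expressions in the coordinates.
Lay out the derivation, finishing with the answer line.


E = 1 + t^6; F = 3*s*t^5; G = 1 + 9*s^2*t^4
Gamma^k_ij = (1/2) g^{kl} (d_i g_jl + d_j g_il - d_l g_ij), with g^inv = (1/(EG-F^2)) [[G, -F], [-F, E]]
first partials: E_s = 0, E_t = 6*t^5, F_s = 3*t^5, F_t = 15*s*t^4, G_s = 18*s*t^4, G_t = 36*s^2*t^3
D = EG - F^2 = 1 + t^6 + 9*s^2*t^4
expanded: Gamma^s_ss = (G E_s - 2F F_s + F E_t)/(2D), Gamma^s_st = (G E_t - F G_s)/(2D), Gamma^s_tt = (2G F_t - G G_s - F G_t)/(2D), Gamma^t_ss = (2E F_s - E E_t - F E_s)/(2D), Gamma^t_st = (E G_s - F E_t)/(2D), Gamma^t_tt = (E G_t - 2F F_t + F G_s)/(2D); substitute and cancel common factors

Answer: Gamma_sss = 0, Gamma_sst = 3*t^5/(9*s^2*t^4 + t^6 + 1), Gamma_stt = 6*s*t^4/(9*s^2*t^4 + t^6 + 1), Gamma_tss = 0, Gamma_tst = 9*s*t^4/(9*s^2*t^4 + t^6 + 1), Gamma_ttt = 18*s^2*t^3/(9*s^2*t^4 + t^6 + 1)


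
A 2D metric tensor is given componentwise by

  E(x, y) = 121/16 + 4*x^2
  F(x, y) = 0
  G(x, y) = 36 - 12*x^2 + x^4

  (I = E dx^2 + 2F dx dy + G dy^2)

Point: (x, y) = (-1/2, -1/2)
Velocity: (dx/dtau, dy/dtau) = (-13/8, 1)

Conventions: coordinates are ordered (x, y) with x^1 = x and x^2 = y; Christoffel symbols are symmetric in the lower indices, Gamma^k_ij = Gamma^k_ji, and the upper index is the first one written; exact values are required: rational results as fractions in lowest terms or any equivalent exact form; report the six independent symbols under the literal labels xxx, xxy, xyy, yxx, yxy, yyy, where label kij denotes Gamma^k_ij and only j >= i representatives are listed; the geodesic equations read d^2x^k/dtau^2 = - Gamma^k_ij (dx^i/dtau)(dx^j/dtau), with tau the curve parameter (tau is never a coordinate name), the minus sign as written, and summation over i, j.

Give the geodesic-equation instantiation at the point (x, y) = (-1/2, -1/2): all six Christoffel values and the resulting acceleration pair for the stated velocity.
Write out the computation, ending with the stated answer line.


E = 137/16, F = 0, G = 529/16 at the point
E_x = -4, E_y = 0, F_x = 0, F_y = 0, G_x = 23/2, G_y = 0
EG - F^2 = 72473/256;  g^inv = (256/72473) * [[529/16, 0], [0, 137/16]]
first-kind symbols [ij,l] = (1/2)(d_i g_jl + d_j g_il - d_l g_ij): [xx,x] = E_x/2 = -2, [xx,y] = F_x - E_y/2 = 0, [xy,x] = E_y/2 = 0, [xy,y] = G_x/2 = 23/4, [yy,x] = F_y - G_x/2 = -23/4, [yy,y] = G_y/2 = 0
Gamma^x_ij = (G*[ij,x] - F*[ij,y])/(EG - F^2), Gamma^y_ij = (E*[ij,y] - F*[ij,x])/(EG - F^2)
Gamma_xxx = -32/137, Gamma_xxy = 0, Gamma_xyy = -92/137, Gamma_yxx = 0, Gamma_yxy = 4/23, Gamma_yyy = 0
d^2x/dtau^2 = -(Gamma_xxx*(-13/8)^2 + 2*Gamma_xxy*(-13/8)*(1) + Gamma_xyy*(1)^2) = 353/274
d^2y/dtau^2 = -(Gamma_yxx*(-13/8)^2 + 2*Gamma_yxy*(-13/8)*(1) + Gamma_yyy*(1)^2) = 13/23

Answer: Gamma_xxx = -32/137, Gamma_xxy = 0, Gamma_xyy = -92/137, Gamma_yxx = 0, Gamma_yxy = 4/23, Gamma_yyy = 0; accelerations (d^2x/dtau^2, d^2y/dtau^2) = (353/274, 13/23)


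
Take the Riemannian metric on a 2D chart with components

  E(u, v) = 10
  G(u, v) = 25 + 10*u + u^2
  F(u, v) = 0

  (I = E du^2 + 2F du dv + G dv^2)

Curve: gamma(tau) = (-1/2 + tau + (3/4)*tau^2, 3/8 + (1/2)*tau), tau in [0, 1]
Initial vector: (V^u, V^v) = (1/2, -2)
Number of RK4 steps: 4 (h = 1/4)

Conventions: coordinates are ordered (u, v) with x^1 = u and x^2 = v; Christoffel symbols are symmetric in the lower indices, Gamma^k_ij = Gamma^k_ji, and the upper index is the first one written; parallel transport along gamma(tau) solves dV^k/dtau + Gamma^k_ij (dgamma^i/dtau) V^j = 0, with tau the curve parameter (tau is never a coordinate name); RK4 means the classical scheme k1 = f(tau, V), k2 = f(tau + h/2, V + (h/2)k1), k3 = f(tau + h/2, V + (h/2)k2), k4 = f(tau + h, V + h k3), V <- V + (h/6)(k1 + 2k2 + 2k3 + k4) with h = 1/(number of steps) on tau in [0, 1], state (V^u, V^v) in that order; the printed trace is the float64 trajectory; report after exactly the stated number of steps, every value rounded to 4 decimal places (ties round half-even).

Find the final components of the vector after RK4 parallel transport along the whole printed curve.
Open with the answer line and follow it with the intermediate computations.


Answer: V^u = 0.0456, V^v = -1.4619

gamma'(tau) = (1 + (3/2)*tau, 1/2); f(tau, V)^k = -Gamma^k_ij(gamma(tau)) gamma'^i(tau) V^j; h = 1/4; intermediate values shown to 6 dp
curve data and Christoffel symbols at the stage parameters:
  tau = 0.000000: gamma = (-0.500000, 0.375000), gamma' = (1.000000, 0.500000); Gamma_uuu = 0.000000, Gamma_uuv = 0.000000, Gamma_uvv = -0.450000, Gamma_vuu = 0.000000, Gamma_vuv = 0.222222, Gamma_vvv = 0.000000
  tau = 0.125000: gamma = (-0.363281, 0.437500), gamma' = (1.187500, 0.500000); Gamma_uuu = 0.000000, Gamma_uuv = 0.000000, Gamma_uvv = -0.463672, Gamma_vuu = 0.000000, Gamma_vuv = 0.215670, Gamma_vvv = 0.000000
  tau = 0.250000: gamma = (-0.203125, 0.500000), gamma' = (1.375000, 0.500000); Gamma_uuu = 0.000000, Gamma_uuv = 0.000000, Gamma_uvv = -0.479688, Gamma_vuu = 0.000000, Gamma_vuv = 0.208469, Gamma_vvv = 0.000000
  tau = 0.375000: gamma = (-0.019531, 0.562500), gamma' = (1.562500, 0.500000); Gamma_uuu = 0.000000, Gamma_uuv = 0.000000, Gamma_uvv = -0.498047, Gamma_vuu = 0.000000, Gamma_vuv = 0.200784, Gamma_vvv = 0.000000
  tau = 0.500000: gamma = (0.187500, 0.625000), gamma' = (1.750000, 0.500000); Gamma_uuu = 0.000000, Gamma_uuv = 0.000000, Gamma_uvv = -0.518750, Gamma_vuu = 0.000000, Gamma_vuv = 0.192771, Gamma_vvv = 0.000000
  tau = 0.625000: gamma = (0.417969, 0.687500), gamma' = (1.937500, 0.500000); Gamma_uuu = 0.000000, Gamma_uuv = 0.000000, Gamma_uvv = -0.541797, Gamma_vuu = 0.000000, Gamma_vuv = 0.184571, Gamma_vvv = 0.000000
  tau = 0.750000: gamma = (0.671875, 0.750000), gamma' = (2.125000, 0.500000); Gamma_uuu = 0.000000, Gamma_uuv = 0.000000, Gamma_uvv = -0.567188, Gamma_vuu = 0.000000, Gamma_vuv = 0.176309, Gamma_vvv = 0.000000
  tau = 0.875000: gamma = (0.949219, 0.812500), gamma' = (2.312500, 0.500000); Gamma_uuu = 0.000000, Gamma_uuv = 0.000000, Gamma_uvv = -0.594922, Gamma_vuu = 0.000000, Gamma_vuv = 0.168089, Gamma_vvv = 0.000000
  tau = 1.000000: gamma = (1.250000, 0.875000), gamma' = (2.500000, 0.500000); Gamma_uuu = 0.000000, Gamma_uuv = 0.000000, Gamma_uvv = -0.625000, Gamma_vuu = 0.000000, Gamma_vuv = 0.160000, Gamma_vvv = 0.000000
step 0: V^u = 0.5000, V^v = -2.0000
step 1: k1 = (-0.450000, 0.388889), k2 = (-0.452402, 0.451914), k3 = (-0.450576, 0.449929), k4 = (-0.452709, 0.500672); V <- V + (h/6)(k1 + 2k2 + 2k3 + k4): V^u = 0.3871, V^v = -1.8878
step 2: k1 = (-0.452773, 0.500770), k2 = (-0.454514, 0.539423), k3 = (-0.453311, 0.537929), k4 = (-0.454762, 0.565083); V <- V + (h/6)(k1 + 2k2 + 2k3 + k4): V^u = 0.2737, V^v = -1.7536
step 3: k1 = (-0.454838, 0.565195), k2 = (-0.455906, 0.581822), k3 = (-0.455343, 0.581091), k4 = (-0.456109, 0.588475); V <- V + (h/6)(k1 + 2k2 + 2k3 + k4): V^u = 0.1598, V^v = -1.6086
step 4: k1 = (-0.456192, 0.588591), k2 = (-0.456614, 0.588043), k3 = (-0.456634, 0.588074), k4 = (-0.456748, 0.580988); V <- V + (h/6)(k1 + 2k2 + 2k3 + k4): V^u = 0.0456, V^v = -1.4619


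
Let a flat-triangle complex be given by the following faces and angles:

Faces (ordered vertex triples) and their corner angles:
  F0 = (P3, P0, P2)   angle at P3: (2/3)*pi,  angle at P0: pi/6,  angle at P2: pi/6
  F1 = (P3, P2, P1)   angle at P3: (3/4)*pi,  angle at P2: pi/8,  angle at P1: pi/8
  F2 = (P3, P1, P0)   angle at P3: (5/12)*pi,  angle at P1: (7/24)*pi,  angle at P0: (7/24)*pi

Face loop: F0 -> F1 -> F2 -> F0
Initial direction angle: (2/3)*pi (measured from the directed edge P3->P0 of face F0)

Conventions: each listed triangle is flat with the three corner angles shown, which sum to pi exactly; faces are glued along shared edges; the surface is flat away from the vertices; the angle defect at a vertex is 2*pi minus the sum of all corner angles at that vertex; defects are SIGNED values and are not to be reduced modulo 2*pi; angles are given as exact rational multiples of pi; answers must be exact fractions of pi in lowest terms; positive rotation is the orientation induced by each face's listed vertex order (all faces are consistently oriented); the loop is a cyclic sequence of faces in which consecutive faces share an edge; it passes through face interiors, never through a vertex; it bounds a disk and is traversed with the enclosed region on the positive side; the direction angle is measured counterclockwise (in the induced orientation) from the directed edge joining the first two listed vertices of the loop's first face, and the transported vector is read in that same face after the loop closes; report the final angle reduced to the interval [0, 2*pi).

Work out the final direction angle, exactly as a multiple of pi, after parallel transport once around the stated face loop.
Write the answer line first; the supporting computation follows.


Answer: final direction angle = (5/6)*pi

enclosed vertex P3: corner angles sum to (11/6)*pi, defect = 2*pi - (11/6)*pi = pi/6
final direction = starting direction + enclosed defect total, reduced mod 2*pi (induced orientation)
final angle = (2/3)*pi + pi/6 = (5/6)*pi (mod 2*pi)
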